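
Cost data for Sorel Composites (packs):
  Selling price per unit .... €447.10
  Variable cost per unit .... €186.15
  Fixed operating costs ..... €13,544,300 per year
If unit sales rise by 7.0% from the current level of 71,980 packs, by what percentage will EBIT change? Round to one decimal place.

+25.1%

At 71,980 units, contribution = 71,980 × €260.95 = €18,783,181.00.
EBIT = €18,783,181.00 − €13,544,300 = €5,238,881.00.
Degree of operating leverage = €18,783,181.00 / €5,238,881.00 = 3.5853.
Operating income changes by 3.5853 × +7.0% = +25.1%.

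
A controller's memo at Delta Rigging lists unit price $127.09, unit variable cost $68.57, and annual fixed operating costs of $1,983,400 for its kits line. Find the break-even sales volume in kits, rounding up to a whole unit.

Contribution margin per unit = $127.09 − $68.57 = $58.52.
Break-even volume = fixed costs ÷ CM per unit = $1,983,400 ÷ $58.52 = 33,892.69, so 33,893 kits.

33,893 kits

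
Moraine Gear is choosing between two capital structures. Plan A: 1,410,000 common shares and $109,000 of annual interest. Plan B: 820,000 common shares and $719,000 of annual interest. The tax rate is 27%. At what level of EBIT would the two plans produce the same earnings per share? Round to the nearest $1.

At indifference, (EBIT − 109,000)(1 − t)/1,410,000 = (EBIT − 719,000)(1 − t)/820,000.
The (1 − t) factor cancels: (EBIT − 109,000) × 820,000 = (EBIT − 719,000) × 1,410,000.
EBIT × (1,410,000 − 820,000) = 719,000 × 1,410,000 − 109,000 × 820,000 = 924,410,000,000, so EBIT = 924,410,000,000 ÷ 590,000 = 1,566,796.61.

$1,566,797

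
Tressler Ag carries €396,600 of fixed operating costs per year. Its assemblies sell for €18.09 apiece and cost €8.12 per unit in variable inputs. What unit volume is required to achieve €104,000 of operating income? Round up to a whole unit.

50,211 assemblies

Each unit contributes €18.09 − €8.12 = €9.97.
Need Q such that Q × €9.97 − €396,600 = €104,000, i.e. Q = €500,600 / €9.97 = 50,210.63 → 50,211.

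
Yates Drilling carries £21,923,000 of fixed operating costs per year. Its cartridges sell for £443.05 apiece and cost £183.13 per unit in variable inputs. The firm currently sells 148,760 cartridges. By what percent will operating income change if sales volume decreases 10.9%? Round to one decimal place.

-25.2%

Total contribution margin = 148,760 × £259.92 = £38,665,699.20.
EBIT = £38,665,699.20 − £21,923,000 = £16,742,699.20.
So DOL = total CM / EBIT = £38,665,699.20 / £16,742,699.20 = 2.3094.
%ΔEBIT = DOL × %ΔSales = 2.3094 × -10.9% = -25.2%.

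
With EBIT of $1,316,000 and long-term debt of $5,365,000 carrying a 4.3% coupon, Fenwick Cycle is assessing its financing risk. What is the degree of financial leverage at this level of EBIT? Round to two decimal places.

Interest = $230,695.00.
DFL = EBIT ÷ (EBIT − I) = $1,316,000 ÷ ($1,316,000 − $230,695.00) = $1,316,000 ÷ $1,085,305.00 = 1.2126.

1.21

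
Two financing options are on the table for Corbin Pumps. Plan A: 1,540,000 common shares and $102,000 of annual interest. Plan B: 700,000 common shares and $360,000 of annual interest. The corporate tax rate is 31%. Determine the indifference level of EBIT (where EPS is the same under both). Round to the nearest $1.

$575,000

At indifference, (EBIT − 102,000)(1 − t)/1,540,000 = (EBIT − 360,000)(1 − t)/700,000.
Cancelling (1 − t) and cross-multiplying: 700,000·(EBIT − 102,000) = 1,540,000·(EBIT − 360,000).
Solving, EBIT = (360,000·1,540,000 − 102,000·700,000) / (1,540,000 − 700,000) = 483,000,000,000 / 840,000 = 575,000.00.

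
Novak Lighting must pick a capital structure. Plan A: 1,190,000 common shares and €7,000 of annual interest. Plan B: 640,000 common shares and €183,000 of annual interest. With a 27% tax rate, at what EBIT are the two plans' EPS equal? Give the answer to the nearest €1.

Set EPS_A = EPS_B: (EBIT − €7,000)(1 − 0.27) ÷ 1,190,000 = (EBIT − €183,000)(1 − 0.27) ÷ 640,000.
The (1 − t) factor cancels: (EBIT − 7,000) × 640,000 = (EBIT − 183,000) × 1,190,000.
EBIT × (1,190,000 − 640,000) = 183,000 × 1,190,000 − 7,000 × 640,000 = 213,290,000,000, so EBIT = 213,290,000,000 ÷ 550,000 = 387,800.00.

€387,800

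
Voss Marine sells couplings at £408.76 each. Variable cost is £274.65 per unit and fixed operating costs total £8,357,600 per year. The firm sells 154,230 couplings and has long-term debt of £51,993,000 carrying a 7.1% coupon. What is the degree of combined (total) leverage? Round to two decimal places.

2.40

Contribution at this volume is 154,230 × £134.11 = £20,683,785.30.
Operating income = contribution − fixed costs = £20,683,785.30 − £8,357,600 = £12,326,185.30. Interest = £3,691,503.00, so EBIT − I = £8,634,682.30.
DCL = contribution ÷ (EBIT − I) = £20,683,785.30 ÷ £8,634,682.30 = 2.3954.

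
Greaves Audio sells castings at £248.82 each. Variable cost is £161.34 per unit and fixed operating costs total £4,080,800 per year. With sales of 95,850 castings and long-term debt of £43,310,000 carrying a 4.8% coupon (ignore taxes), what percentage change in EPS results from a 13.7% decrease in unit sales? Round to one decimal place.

Total contribution margin = 95,850 × £87.48 = £8,384,958.00.
EBIT = £8,384,958.00 − £4,080,800 = £4,304,158.00.
Interest = £2,078,880.00, so EBIT − I = £2,225,278.00.
DCL = total CM / (EBIT − I) = £8,384,958.00 / £2,225,278.00 = 3.7680.
%ΔEPS = DCL × %ΔSales = 3.7680 × -13.7% = -51.6%.

-51.6%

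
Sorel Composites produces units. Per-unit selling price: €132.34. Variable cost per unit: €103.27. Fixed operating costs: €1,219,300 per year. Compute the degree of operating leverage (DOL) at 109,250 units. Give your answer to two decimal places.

At 109,250 units, contribution = 109,250 × €29.07 = €3,175,897.50.
EBIT = €3,175,897.50 − €1,219,300 = €1,956,597.50.
Degree of operating leverage = €3,175,897.50 / €1,956,597.50 = 1.6232.

1.62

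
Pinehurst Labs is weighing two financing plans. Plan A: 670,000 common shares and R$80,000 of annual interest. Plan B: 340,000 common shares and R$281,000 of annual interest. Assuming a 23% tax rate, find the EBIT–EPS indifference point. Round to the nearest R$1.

R$488,091

At indifference, (EBIT − 80,000)(1 − t)/670,000 = (EBIT − 281,000)(1 − t)/340,000.
Cancelling (1 − t) and cross-multiplying: 340,000·(EBIT − 80,000) = 670,000·(EBIT − 281,000).
Solving, EBIT = (281,000·670,000 − 80,000·340,000) / (670,000 − 340,000) = 161,070,000,000 / 330,000 = 488,090.91.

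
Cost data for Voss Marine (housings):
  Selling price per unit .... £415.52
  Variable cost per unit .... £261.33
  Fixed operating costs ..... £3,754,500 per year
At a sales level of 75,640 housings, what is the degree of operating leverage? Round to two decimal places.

1.47

Contribution at this volume is 75,640 × £154.19 = £11,662,931.60.
Subtracting fixed costs: EBIT = £11,662,931.60 − £3,754,500 = £7,908,431.60.
DOL = contribution ÷ EBIT = £11,662,931.60 ÷ £7,908,431.60 = 1.4747.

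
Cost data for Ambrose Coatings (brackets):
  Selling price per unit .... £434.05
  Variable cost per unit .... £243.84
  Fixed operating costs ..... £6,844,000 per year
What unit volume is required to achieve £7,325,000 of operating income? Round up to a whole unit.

74,492 brackets

Contribution margin per unit = £434.05 − £243.84 = £190.21.
Need Q such that Q × £190.21 − £6,844,000 = £7,325,000, i.e. Q = £14,169,000 / £190.21 = 74,491.35 → 74,492.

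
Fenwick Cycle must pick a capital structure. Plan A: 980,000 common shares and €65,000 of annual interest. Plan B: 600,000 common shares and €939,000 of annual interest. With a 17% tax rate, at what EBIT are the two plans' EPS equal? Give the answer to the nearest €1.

Set EPS_A = EPS_B: (EBIT − €65,000)(1 − 0.17) ÷ 980,000 = (EBIT − €939,000)(1 − 0.17) ÷ 600,000.
The (1 − t) factor cancels: (EBIT − 65,000) × 600,000 = (EBIT − 939,000) × 980,000.
EBIT × (980,000 − 600,000) = 939,000 × 980,000 − 65,000 × 600,000 = 881,220,000,000, so EBIT = 881,220,000,000 ÷ 380,000 = 2,319,000.00.

€2,319,000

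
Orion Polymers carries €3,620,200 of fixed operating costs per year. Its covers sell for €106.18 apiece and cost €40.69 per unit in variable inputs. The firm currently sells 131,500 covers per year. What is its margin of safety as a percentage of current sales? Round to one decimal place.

58.0%

Each unit contributes €106.18 − €40.69 = €65.49. Break-even units = €3,620,200 ÷ €65.49 = 55,278.67; break-even revenue = 55,278.67 × €106.18 = €5,869,489.02.
Actual sales revenue = 131,500 × €106.18 = €13,962,670.00.
Margin of safety = (€13,962,670.00 − €5,869,489.02) ÷ €13,962,670.00 = 58.0%.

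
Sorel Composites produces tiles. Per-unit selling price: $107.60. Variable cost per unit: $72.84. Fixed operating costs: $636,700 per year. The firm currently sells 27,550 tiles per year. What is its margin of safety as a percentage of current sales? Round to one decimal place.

33.5%

Unit CM = price − variable cost = $107.60 − $72.84 = $34.76. Break-even units = $636,700 ÷ $34.76 = 18,317.03; break-even revenue = 18,317.03 × $107.60 = $1,970,912.54.
Actual sales revenue = 27,550 × $107.60 = $2,964,380.00.
Margin of safety = ($2,964,380.00 − $1,970,912.54) ÷ $2,964,380.00 = 33.5%.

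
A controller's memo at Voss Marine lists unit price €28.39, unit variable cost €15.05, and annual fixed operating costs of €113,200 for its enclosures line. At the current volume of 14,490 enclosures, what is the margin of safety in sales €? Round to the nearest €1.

Each unit contributes €28.39 − €15.05 = €13.34. Break-even units = €113,200 ÷ €13.34 = 8,485.76; break-even revenue = 8,485.76 × €28.39 = €240,910.64.
Actual sales revenue = 14,490 × €28.39 = €411,371.10.
Margin of safety = €411,371.10 − €240,910.64 = €170,460.

€170,460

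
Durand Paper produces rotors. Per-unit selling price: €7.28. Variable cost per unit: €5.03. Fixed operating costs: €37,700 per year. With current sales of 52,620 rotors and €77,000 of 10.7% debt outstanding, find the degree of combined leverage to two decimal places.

1.63

Contribution at this volume is 52,620 × €2.25 = €118,395.00.
Subtracting fixed costs: EBIT = €118,395.00 − €37,700 = €80,695.00. Interest = €8,239.00, so EBIT − I = €72,456.00.
DCL = contribution ÷ (EBIT − I) = €118,395.00 ÷ €72,456.00 = 1.6340.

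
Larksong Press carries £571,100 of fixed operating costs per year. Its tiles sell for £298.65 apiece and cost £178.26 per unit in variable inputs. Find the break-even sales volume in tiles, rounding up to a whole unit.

4,744 tiles

Unit CM = price − variable cost = £298.65 − £178.26 = £120.39.
Units to break even: £571,100 ÷ £120.39 = 4,743.75, rounded up to 4,744.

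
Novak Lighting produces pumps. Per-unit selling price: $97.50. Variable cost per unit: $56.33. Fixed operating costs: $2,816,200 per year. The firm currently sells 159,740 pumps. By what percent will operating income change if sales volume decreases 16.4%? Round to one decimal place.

At 159,740 units, contribution = 159,740 × $41.17 = $6,576,495.80.
Operating income = contribution − fixed costs = $6,576,495.80 − $2,816,200 = $3,760,295.80.
DOL = contribution ÷ EBIT = $6,576,495.80 ÷ $3,760,295.80 = 1.7489.
%ΔEBIT = DOL × %ΔSales = 1.7489 × -16.4% = -28.7%.

-28.7%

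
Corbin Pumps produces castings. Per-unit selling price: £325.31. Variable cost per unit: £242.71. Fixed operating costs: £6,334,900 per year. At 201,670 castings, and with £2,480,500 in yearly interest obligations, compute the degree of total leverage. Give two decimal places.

Contribution at this volume is 201,670 × £82.60 = £16,657,942.00.
EBIT = £16,657,942.00 − £6,334,900 = £10,323,042.00. Interest = £2,480,500.00.
DOL = £16,657,942.00 ÷ £10,323,042.00 = 1.6137; DFL = £10,323,042.00 ÷ £7,842,542.00 = 1.3163.
Combined leverage = 1.6137 × 1.3163 = 2.1241.

2.12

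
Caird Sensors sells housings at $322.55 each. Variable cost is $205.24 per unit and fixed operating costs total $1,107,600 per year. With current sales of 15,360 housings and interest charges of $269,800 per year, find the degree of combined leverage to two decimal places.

4.24

Contribution at this volume is 15,360 × $117.31 = $1,801,881.60.
Operating income = contribution − fixed costs = $1,801,881.60 − $1,107,600 = $694,281.60. Interest = $269,800.00, so EBIT − I = $424,481.60.
Degree of total leverage = total CM / (EBIT − interest) = $1,801,881.60 / $424,481.60 = 4.2449.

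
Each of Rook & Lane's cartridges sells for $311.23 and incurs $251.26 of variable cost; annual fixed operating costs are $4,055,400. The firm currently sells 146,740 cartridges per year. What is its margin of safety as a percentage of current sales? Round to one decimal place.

53.9%

Each unit contributes $311.23 − $251.26 = $59.97. Break-even units = $4,055,400 ÷ $59.97 = 67,623.81; break-even revenue = 67,623.81 × $311.23 = $21,046,558.98.
Actual sales revenue = 146,740 × $311.23 = $45,669,890.20.
Margin of safety = ($45,669,890.20 − $21,046,558.98) ÷ $45,669,890.20 = 53.9%.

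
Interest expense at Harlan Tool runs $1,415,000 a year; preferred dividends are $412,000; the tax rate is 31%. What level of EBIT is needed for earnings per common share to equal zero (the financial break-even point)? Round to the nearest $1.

Preferred dividends are paid after tax, so their pre-tax equivalent is $412,000 ÷ (1 − 0.31) = $597,101.45.
Financial break-even EBIT = interest + D_p ÷ (1 − t) = $1,415,000 + $597,101.45 = $2,012,101.45.

$2,012,101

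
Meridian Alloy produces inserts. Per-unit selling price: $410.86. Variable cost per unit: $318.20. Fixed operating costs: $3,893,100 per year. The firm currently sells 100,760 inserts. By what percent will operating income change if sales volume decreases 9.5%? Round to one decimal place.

Total contribution margin = 100,760 × $92.66 = $9,336,421.60.
Operating income = contribution − fixed costs = $9,336,421.60 − $3,893,100 = $5,443,321.60.
DOL = contribution ÷ EBIT = $9,336,421.60 ÷ $5,443,321.60 = 1.7152.
Operating income changes by 1.7152 × -9.5% = -16.3%.

-16.3%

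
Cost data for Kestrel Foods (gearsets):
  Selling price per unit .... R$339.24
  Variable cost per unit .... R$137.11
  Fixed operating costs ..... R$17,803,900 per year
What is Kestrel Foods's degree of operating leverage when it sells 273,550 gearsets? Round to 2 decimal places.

At 273,550 units, contribution = 273,550 × R$202.13 = R$55,292,661.50.
Subtracting fixed costs: EBIT = R$55,292,661.50 − R$17,803,900 = R$37,488,761.50.
So DOL = total CM / EBIT = R$55,292,661.50 / R$37,488,761.50 = 1.4749.

1.47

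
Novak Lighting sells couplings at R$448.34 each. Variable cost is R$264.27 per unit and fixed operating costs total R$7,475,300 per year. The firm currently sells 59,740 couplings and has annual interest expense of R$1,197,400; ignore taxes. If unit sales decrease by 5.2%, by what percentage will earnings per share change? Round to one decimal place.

-24.6%

Total contribution margin = 59,740 × R$184.07 = R$10,996,341.80.
EBIT = R$10,996,341.80 − R$7,475,300 = R$3,521,041.80.
Interest = R$1,197,400.00, so EBIT − I = R$2,323,641.80.
DCL = total CM / (EBIT − I) = R$10,996,341.80 / R$2,323,641.80 = 4.7324.
EPS therefore changes by 4.7324 × (-5.2%) = -24.6%.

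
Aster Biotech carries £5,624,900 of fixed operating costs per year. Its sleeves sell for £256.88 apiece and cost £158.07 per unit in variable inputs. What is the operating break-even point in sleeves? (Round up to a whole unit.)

Unit CM = price − variable cost = £256.88 − £158.07 = £98.81.
Break-even volume = fixed costs ÷ CM per unit = £5,624,900 ÷ £98.81 = 56,926.42, so 56,927 sleeves.

56,927 sleeves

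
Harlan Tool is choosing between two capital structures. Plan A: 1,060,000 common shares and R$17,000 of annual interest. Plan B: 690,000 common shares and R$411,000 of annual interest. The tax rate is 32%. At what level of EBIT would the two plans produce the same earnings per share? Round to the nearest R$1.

At indifference, (EBIT − 17,000)(1 − t)/1,060,000 = (EBIT − 411,000)(1 − t)/690,000.
Cancelling (1 − t) and cross-multiplying: 690,000·(EBIT − 17,000) = 1,060,000·(EBIT − 411,000).
Solving, EBIT = (411,000·1,060,000 − 17,000·690,000) / (1,060,000 − 690,000) = 423,930,000,000 / 370,000 = 1,145,756.76.

R$1,145,757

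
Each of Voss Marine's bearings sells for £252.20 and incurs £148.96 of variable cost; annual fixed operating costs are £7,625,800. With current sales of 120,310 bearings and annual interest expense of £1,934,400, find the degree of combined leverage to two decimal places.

4.34

Total contribution margin = 120,310 × £103.24 = £12,420,804.40.
EBIT = £12,420,804.40 − £7,625,800 = £4,795,004.40. Interest = £1,934,400.00, so EBIT − I = £2,860,604.40.
DCL = contribution ÷ (EBIT − I) = £12,420,804.40 ÷ £2,860,604.40 = 4.3420.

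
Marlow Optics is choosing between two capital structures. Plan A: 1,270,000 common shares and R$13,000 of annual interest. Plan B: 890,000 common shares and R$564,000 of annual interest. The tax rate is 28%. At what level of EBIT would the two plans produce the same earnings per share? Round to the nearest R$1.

At indifference, (EBIT − 13,000)(1 − t)/1,270,000 = (EBIT − 564,000)(1 − t)/890,000.
Cancelling (1 − t) and cross-multiplying: 890,000·(EBIT − 13,000) = 1,270,000·(EBIT − 564,000).
EBIT × (1,270,000 − 890,000) = 564,000 × 1,270,000 − 13,000 × 890,000 = 704,710,000,000, so EBIT = 704,710,000,000 ÷ 380,000 = 1,854,500.00.

R$1,854,500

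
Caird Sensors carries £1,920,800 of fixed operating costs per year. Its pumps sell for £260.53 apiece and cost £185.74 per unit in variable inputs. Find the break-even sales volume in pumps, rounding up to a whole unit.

Contribution margin per unit = £260.53 − £185.74 = £74.79.
Break-even volume = fixed costs ÷ CM per unit = £1,920,800 ÷ £74.79 = 25,682.58, so 25,683 pumps.

25,683 pumps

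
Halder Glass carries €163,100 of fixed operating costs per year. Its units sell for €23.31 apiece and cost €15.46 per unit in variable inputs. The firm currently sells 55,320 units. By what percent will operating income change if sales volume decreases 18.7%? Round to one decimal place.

Total contribution margin = 55,320 × €7.85 = €434,262.00.
Operating income = contribution − fixed costs = €434,262.00 − €163,100 = €271,162.00.
So DOL = total CM / EBIT = €434,262.00 / €271,162.00 = 1.6015.
Operating income changes by 1.6015 × -18.7% = -29.9%.

-29.9%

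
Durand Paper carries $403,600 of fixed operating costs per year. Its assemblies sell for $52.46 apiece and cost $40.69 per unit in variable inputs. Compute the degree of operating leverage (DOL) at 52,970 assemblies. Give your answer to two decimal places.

2.84

Total contribution margin = 52,970 × $11.77 = $623,456.90.
Subtracting fixed costs: EBIT = $623,456.90 − $403,600 = $219,856.90.
DOL = contribution ÷ EBIT = $623,456.90 ÷ $219,856.90 = 2.8357.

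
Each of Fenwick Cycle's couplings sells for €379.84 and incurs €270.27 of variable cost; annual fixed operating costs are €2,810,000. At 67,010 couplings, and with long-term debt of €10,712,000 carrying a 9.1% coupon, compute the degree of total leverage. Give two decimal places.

2.06

At 67,010 units, contribution = 67,010 × €109.57 = €7,342,285.70.
Subtracting fixed costs: EBIT = €7,342,285.70 − €2,810,000 = €4,532,285.70. Interest = €974,792.00.
DOL = €7,342,285.70 ÷ €4,532,285.70 = 1.6200; DFL = €4,532,285.70 ÷ €3,557,493.70 = 1.2740.
Combined leverage = 1.6200 × 1.2740 = 2.0639.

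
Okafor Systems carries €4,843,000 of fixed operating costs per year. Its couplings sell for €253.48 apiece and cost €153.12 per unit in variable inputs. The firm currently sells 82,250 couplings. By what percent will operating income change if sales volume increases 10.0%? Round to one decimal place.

+24.2%

At 82,250 units, contribution = 82,250 × €100.36 = €8,254,610.00.
EBIT = €8,254,610.00 − €4,843,000 = €3,411,610.00.
DOL = contribution ÷ EBIT = €8,254,610.00 ÷ €3,411,610.00 = 2.4196.
So EBIT moves 2.4196 × (+10.0%) = +24.2%.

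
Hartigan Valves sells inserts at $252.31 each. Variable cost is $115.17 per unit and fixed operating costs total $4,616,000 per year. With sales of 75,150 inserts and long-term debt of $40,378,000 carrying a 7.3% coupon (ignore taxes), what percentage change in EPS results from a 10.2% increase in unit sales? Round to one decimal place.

+38.3%

Contribution at this volume is 75,150 × $137.14 = $10,306,071.00.
Operating income = contribution − fixed costs = $10,306,071.00 − $4,616,000 = $5,690,071.00.
After interest of $2,947,594.00, pre-tax earnings = $2,742,477.00.
DCL = total CM / (EBIT − I) = $10,306,071.00 / $2,742,477.00 = 3.7579.
EPS therefore changes by 3.7579 × (+10.2%) = +38.3%.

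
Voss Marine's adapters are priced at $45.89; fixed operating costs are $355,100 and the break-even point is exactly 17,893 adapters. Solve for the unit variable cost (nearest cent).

Contribution per unit must be FC / Q = $355,100 / 17,893 = $19.8457.
Hence VC = price − CM = $45.89 − $19.8457 = $26.04.

$26.04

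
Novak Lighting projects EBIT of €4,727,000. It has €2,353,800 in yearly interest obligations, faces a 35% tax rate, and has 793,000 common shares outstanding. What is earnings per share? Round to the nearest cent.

€1.95

Interest = €2,353,800.00, so EBT = €4,727,000 − €2,353,800.00 = €2,373,200.00.
After tax at 35%: net income = €2,373,200.00 × 0.65 = €1,542,580.00.
EPS = €1,542,580.00 ÷ 793,000 = €1.95.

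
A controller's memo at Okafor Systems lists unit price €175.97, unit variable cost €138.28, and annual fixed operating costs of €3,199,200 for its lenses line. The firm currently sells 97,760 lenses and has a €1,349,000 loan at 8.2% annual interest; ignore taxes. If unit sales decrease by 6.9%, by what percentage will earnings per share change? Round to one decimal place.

-67.8%

Contribution at this volume is 97,760 × €37.69 = €3,684,574.40.
Subtracting fixed costs: EBIT = €3,684,574.40 − €3,199,200 = €485,374.40.
After interest of €110,618.00, pre-tax earnings = €374,756.40.
DCL = total CM / (EBIT − I) = €3,684,574.40 / €374,756.40 = 9.8319.
%ΔEPS = DCL × %ΔSales = 9.8319 × -6.9% = -67.8%.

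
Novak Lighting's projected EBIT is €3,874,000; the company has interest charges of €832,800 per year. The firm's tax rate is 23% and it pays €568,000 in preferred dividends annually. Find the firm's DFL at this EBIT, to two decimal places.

1.68

Interest = €832,800.00.
Preferred dividends grossed up pre-tax: €568,000 / (1 − 0.23) = €737,662.34.
DFL = EBIT ÷ [EBIT − I − D_p/(1−t)] = €3,874,000 ÷ [€3,874,000 − €832,800.00 − €737,662.34] = €3,874,000 ÷ €2,303,537.66 = 1.6818.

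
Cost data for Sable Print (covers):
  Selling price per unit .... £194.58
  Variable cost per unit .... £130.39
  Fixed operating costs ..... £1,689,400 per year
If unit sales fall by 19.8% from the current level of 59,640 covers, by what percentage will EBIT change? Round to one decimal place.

-35.4%

Contribution at this volume is 59,640 × £64.19 = £3,828,291.60.
EBIT = £3,828,291.60 − £1,689,400 = £2,138,891.60.
Degree of operating leverage = £3,828,291.60 / £2,138,891.60 = 1.7898.
%ΔEBIT = DOL × %ΔSales = 1.7898 × -19.8% = -35.4%.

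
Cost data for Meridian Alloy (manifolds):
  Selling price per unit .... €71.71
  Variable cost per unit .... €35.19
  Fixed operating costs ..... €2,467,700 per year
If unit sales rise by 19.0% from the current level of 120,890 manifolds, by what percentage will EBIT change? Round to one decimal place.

At 120,890 units, contribution = 120,890 × €36.52 = €4,414,902.80.
Subtracting fixed costs: EBIT = €4,414,902.80 − €2,467,700 = €1,947,202.80.
Degree of operating leverage = €4,414,902.80 / €1,947,202.80 = 2.2673.
Operating income changes by 2.2673 × +19.0% = +43.1%.

+43.1%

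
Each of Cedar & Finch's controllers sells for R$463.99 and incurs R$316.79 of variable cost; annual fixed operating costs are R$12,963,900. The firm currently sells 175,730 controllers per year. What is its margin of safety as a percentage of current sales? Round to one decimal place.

Each unit contributes R$463.99 − R$316.79 = R$147.20. Break-even units = R$12,963,900 ÷ R$147.20 = 88,069.97; break-even revenue = 88,069.97 × R$463.99 = R$40,863,586.69.
Current sales = 175,730 × R$463.99 = R$81,536,962.70.
Margin of safety = (R$81,536,962.70 − R$40,863,586.69) ÷ R$81,536,962.70 = 49.9%.

49.9%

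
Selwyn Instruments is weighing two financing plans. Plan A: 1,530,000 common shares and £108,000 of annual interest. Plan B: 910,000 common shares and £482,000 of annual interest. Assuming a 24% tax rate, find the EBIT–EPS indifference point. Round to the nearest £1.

£1,030,935

Set EPS_A = EPS_B: (EBIT − £108,000)(1 − 0.24) ÷ 1,530,000 = (EBIT − £482,000)(1 − 0.24) ÷ 910,000.
Cancelling (1 − t) and cross-multiplying: 910,000·(EBIT − 108,000) = 1,530,000·(EBIT − 482,000).
EBIT × (1,530,000 − 910,000) = 482,000 × 1,530,000 − 108,000 × 910,000 = 639,180,000,000, so EBIT = 639,180,000,000 ÷ 620,000 = 1,030,935.48.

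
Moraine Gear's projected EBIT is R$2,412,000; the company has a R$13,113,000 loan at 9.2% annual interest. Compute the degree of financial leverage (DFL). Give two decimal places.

Interest = R$1,206,396.00.
DFL = EBIT ÷ (EBIT − I) = R$2,412,000 ÷ (R$2,412,000 − R$1,206,396.00) = R$2,412,000 ÷ R$1,205,604.00 = 2.0007.

2.00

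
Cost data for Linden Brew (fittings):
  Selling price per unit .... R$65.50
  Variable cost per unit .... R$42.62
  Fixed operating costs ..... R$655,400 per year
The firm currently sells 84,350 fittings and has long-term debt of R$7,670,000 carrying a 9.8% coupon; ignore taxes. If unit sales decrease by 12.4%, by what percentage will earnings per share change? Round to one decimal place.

-45.8%

Total contribution margin = 84,350 × R$22.88 = R$1,929,928.00.
EBIT = R$1,929,928.00 − R$655,400 = R$1,274,528.00.
Interest = R$751,660.00, so EBIT − I = R$522,868.00.
DCL = total CM / (EBIT − I) = R$1,929,928.00 / R$522,868.00 = 3.6910.
%ΔEPS = DCL × %ΔSales = 3.6910 × -12.4% = -45.8%.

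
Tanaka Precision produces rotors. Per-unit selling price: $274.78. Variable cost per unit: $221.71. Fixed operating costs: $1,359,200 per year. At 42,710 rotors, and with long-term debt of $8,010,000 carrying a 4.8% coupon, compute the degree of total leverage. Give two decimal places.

Contribution at this volume is 42,710 × $53.07 = $2,266,619.70.
EBIT = $2,266,619.70 − $1,359,200 = $907,419.70. Interest = $384,480.00.
DOL = $2,266,619.70 ÷ $907,419.70 = 2.4979; DFL = $907,419.70 ÷ $522,939.70 = 1.7352.
DCL = DOL × DFL = 2.4979 × 1.7352 = 4.3344.

4.33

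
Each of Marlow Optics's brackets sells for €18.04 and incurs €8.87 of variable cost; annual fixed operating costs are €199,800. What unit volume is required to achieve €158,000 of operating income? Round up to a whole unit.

Each unit contributes €18.04 − €8.87 = €9.17.
Need Q such that Q × €9.17 − €199,800 = €158,000, i.e. Q = €357,800 / €9.17 = 39,018.54 → 39,019.

39,019 brackets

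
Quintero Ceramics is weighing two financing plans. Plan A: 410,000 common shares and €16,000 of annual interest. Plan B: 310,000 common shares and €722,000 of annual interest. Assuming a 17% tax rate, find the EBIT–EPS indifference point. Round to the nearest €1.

€2,910,600

Set EPS_A = EPS_B: (EBIT − €16,000)(1 − 0.17) ÷ 410,000 = (EBIT − €722,000)(1 − 0.17) ÷ 310,000.
Cancelling (1 − t) and cross-multiplying: 310,000·(EBIT − 16,000) = 410,000·(EBIT − 722,000).
EBIT × (410,000 − 310,000) = 722,000 × 410,000 − 16,000 × 310,000 = 291,060,000,000, so EBIT = 291,060,000,000 ÷ 100,000 = 2,910,600.00.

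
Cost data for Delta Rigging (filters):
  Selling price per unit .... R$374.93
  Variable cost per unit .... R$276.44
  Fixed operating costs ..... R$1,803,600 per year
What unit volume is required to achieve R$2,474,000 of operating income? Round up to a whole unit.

43,432 filters

Unit CM = price − variable cost = R$374.93 − R$276.44 = R$98.49.
Units = (FC + target) / CM = (R$1,803,600 + R$2,474,000) / R$98.49 = 43,431.82, so 43,432 filters.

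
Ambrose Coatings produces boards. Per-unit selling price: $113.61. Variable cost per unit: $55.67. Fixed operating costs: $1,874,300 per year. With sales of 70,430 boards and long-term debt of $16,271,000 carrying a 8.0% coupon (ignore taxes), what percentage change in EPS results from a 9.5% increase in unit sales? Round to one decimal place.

Contribution at this volume is 70,430 × $57.94 = $4,080,714.20.
Subtracting fixed costs: EBIT = $4,080,714.20 − $1,874,300 = $2,206,414.20.
After interest of $1,301,680.00, pre-tax earnings = $904,734.20.
DCL = total CM / (EBIT − I) = $4,080,714.20 / $904,734.20 = 4.5104.
EPS therefore changes by 4.5104 × (+9.5%) = +42.8%.

+42.8%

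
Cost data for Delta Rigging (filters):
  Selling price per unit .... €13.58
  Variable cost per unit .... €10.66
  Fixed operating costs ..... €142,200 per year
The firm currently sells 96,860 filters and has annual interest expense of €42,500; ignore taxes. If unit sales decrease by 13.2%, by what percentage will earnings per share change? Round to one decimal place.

Contribution at this volume is 96,860 × €2.92 = €282,831.20.
Subtracting fixed costs: EBIT = €282,831.20 − €142,200 = €140,631.20.
After interest of €42,500.00, pre-tax earnings = €98,131.20.
Degree of combined leverage = contribution ÷ (EBIT − I) = €282,831.20 ÷ €98,131.20 = 2.8822.
%ΔEPS = DCL × %ΔSales = 2.8822 × -13.2% = -38.0%.

-38.0%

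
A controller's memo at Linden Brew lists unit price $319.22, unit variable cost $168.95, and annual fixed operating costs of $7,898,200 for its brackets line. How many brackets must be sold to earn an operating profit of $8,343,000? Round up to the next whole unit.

Each unit contributes $319.22 − $168.95 = $150.27.
Required volume = (fixed costs + target profit) ÷ CM = ($7,898,200 + $8,343,000) ÷ $150.27 = 108,080.12, so 108,081 brackets.

108,081 brackets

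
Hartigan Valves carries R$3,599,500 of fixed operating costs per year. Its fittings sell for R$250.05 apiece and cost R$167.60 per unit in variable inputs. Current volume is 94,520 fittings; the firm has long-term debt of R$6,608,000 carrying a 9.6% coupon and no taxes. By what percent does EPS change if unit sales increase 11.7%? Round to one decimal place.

+25.6%

At 94,520 units, contribution = 94,520 × R$82.45 = R$7,793,174.00.
Operating income = contribution − fixed costs = R$7,793,174.00 − R$3,599,500 = R$4,193,674.00.
Interest = R$634,368.00, so EBIT − I = R$3,559,306.00.
DCL = total CM / (EBIT − I) = R$7,793,174.00 / R$3,559,306.00 = 2.1895.
%ΔEPS = DCL × %ΔSales = 2.1895 × +11.7% = +25.6%.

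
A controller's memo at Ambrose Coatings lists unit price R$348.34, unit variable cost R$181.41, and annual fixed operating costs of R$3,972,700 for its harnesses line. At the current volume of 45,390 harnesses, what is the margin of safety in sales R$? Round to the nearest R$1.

Unit CM = price − variable cost = R$348.34 − R$181.41 = R$166.93. Break-even units = R$3,972,700 ÷ R$166.93 = 23,798.60; break-even revenue = 23,798.60 × R$348.34 = R$8,290,003.70.
Actual sales revenue = 45,390 × R$348.34 = R$15,811,152.60.
Margin of safety = R$15,811,152.60 − R$8,290,003.70 = R$7,521,149.

R$7,521,149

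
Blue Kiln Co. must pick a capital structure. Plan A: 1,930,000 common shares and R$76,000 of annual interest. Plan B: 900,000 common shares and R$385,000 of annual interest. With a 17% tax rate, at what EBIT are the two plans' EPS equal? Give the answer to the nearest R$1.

R$655,000

At indifference, (EBIT − 76,000)(1 − t)/1,930,000 = (EBIT − 385,000)(1 − t)/900,000.
The (1 − t) factor cancels: (EBIT − 76,000) × 900,000 = (EBIT − 385,000) × 1,930,000.
Solving, EBIT = (385,000·1,930,000 − 76,000·900,000) / (1,930,000 − 900,000) = 674,650,000,000 / 1,030,000 = 655,000.00.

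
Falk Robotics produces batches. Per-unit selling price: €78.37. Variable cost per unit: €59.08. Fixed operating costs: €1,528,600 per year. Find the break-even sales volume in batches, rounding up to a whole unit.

Unit CM = price − variable cost = €78.37 − €59.08 = €19.29.
Break-even volume = fixed costs ÷ CM per unit = €1,528,600 ÷ €19.29 = 79,243.13, so 79,244 batches.

79,244 batches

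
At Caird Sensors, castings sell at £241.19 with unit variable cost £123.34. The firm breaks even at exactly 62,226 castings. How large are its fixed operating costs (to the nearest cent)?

£7,333,334.10

Each unit contributes £241.19 − £123.34 = £117.85.
Fixed costs = break-even units × CM = 62,226 × £117.85 = £7,333,334.10.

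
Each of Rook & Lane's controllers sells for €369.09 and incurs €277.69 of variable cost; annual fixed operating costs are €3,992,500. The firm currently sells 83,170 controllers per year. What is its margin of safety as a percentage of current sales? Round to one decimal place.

47.5%

Contribution margin per unit = €369.09 − €277.69 = €91.40. Break-even units = €3,992,500 ÷ €91.40 = 43,681.62; break-even revenue = 43,681.62 × €369.09 = €16,122,448.85.
Actual sales revenue = 83,170 × €369.09 = €30,697,215.30.
Margin of safety = (€30,697,215.30 − €16,122,448.85) ÷ €30,697,215.30 = 47.5%.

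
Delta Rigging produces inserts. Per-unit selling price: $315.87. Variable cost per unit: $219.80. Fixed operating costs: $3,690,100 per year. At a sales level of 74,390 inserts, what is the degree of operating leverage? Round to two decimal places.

2.07

Contribution at this volume is 74,390 × $96.07 = $7,146,647.30.
EBIT = $7,146,647.30 − $3,690,100 = $3,456,547.30.
Degree of operating leverage = $7,146,647.30 / $3,456,547.30 = 2.0676.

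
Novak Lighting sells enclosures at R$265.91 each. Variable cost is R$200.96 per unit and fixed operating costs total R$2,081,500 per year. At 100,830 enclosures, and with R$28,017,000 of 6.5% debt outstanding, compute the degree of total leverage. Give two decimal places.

Total contribution margin = 100,830 × R$64.95 = R$6,548,908.50.
Operating income = contribution − fixed costs = R$6,548,908.50 − R$2,081,500 = R$4,467,408.50. Interest = R$1,821,105.00, so EBIT − I = R$2,646,303.50.
DCL = contribution ÷ (EBIT − I) = R$6,548,908.50 ÷ R$2,646,303.50 = 2.4747.

2.47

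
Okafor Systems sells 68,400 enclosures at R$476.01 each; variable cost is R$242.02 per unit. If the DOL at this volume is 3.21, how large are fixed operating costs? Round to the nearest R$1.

Total contribution margin = 68,400 × R$233.99 = R$16,004,916.00.
Since DOL = CM ÷ EBIT, EBIT = R$16,004,916.00 ÷ 3.21 = R$4,985,955.14.
Fixed costs = CM − EBIT = R$16,004,916.00 − R$4,985,955.14 = R$11,018,961.

R$11,018,961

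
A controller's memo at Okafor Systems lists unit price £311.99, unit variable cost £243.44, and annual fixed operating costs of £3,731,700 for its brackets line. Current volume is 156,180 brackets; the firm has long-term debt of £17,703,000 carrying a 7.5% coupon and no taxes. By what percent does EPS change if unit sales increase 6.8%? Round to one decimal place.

+12.9%

Contribution at this volume is 156,180 × £68.55 = £10,706,139.00.
Subtracting fixed costs: EBIT = £10,706,139.00 − £3,731,700 = £6,974,439.00.
Interest = £1,327,725.00, so EBIT − I = £5,646,714.00.
DCL = total CM / (EBIT − I) = £10,706,139.00 / £5,646,714.00 = 1.8960.
EPS therefore changes by 1.8960 × (+6.8%) = +12.9%.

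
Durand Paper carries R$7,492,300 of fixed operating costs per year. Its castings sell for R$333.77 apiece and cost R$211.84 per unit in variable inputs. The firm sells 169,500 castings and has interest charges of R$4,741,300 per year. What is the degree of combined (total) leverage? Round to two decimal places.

2.45

At 169,500 units, contribution = 169,500 × R$121.93 = R$20,667,135.00.
Operating income = contribution − fixed costs = R$20,667,135.00 − R$7,492,300 = R$13,174,835.00. Interest = R$4,741,300.00, so EBIT − I = R$8,433,535.00.
DCL = contribution ÷ (EBIT − I) = R$20,667,135.00 ÷ R$8,433,535.00 = 2.4506.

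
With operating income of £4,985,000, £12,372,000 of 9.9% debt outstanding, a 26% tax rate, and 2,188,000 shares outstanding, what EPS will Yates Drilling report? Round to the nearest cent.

£1.27

Pre-tax income = £4,985,000 − £1,224,828.00 = £3,760,172.00.
After tax at 26%: net income = £3,760,172.00 × 0.74 = £2,782,527.28.
EPS = £2,782,527.28 ÷ 2,188,000 = £1.27.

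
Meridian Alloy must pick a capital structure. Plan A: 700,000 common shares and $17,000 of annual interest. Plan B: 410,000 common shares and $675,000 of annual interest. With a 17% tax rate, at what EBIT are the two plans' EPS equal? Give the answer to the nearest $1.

$1,605,276

Set EPS_A = EPS_B: (EBIT − $17,000)(1 − 0.17) ÷ 700,000 = (EBIT − $675,000)(1 − 0.17) ÷ 410,000.
Cancelling (1 − t) and cross-multiplying: 410,000·(EBIT − 17,000) = 700,000·(EBIT − 675,000).
Solving, EBIT = (675,000·700,000 − 17,000·410,000) / (700,000 − 410,000) = 465,530,000,000 / 290,000 = 1,605,275.86.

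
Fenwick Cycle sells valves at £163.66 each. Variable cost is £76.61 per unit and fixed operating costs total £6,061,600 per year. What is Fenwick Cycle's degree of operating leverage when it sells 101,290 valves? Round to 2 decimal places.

Contribution at this volume is 101,290 × £87.05 = £8,817,294.50.
Subtracting fixed costs: EBIT = £8,817,294.50 − £6,061,600 = £2,755,694.50.
DOL = contribution ÷ EBIT = £8,817,294.50 ÷ £2,755,694.50 = 3.1997.

3.20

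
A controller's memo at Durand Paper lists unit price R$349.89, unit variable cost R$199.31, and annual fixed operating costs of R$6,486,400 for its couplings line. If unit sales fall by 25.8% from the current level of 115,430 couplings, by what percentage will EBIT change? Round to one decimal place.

-41.2%

At 115,430 units, contribution = 115,430 × R$150.58 = R$17,381,449.40.
Subtracting fixed costs: EBIT = R$17,381,449.40 − R$6,486,400 = R$10,895,049.40.
Degree of operating leverage = R$17,381,449.40 / R$10,895,049.40 = 1.5954.
Operating income changes by 1.5954 × -25.8% = -41.2%.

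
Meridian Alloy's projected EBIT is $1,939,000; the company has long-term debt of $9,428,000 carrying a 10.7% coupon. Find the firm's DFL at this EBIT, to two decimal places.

2.08

Annual interest charges come to $1,008,796.00.
Degree of financial leverage = EBIT / (EBIT − interest) = $1,939,000 / $930,204.00 = 2.0845.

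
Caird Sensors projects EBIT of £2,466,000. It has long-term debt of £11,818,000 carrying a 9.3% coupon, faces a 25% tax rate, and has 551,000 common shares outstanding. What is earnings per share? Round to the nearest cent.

£1.86

Interest = £1,099,074.00, so EBT = £2,466,000 − £1,099,074.00 = £1,366,926.00.
After tax at 25%: net income = £1,366,926.00 × 0.75 = £1,025,194.50.
EPS = £1,025,194.50 ÷ 551,000 = £1.86.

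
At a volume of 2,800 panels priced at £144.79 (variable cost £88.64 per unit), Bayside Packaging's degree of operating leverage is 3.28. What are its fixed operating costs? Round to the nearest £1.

Contribution at this volume is 2,800 × £56.15 = £157,220.00.
Since DOL = CM ÷ EBIT, EBIT = £157,220.00 ÷ 3.28 = £47,932.93.
And FC = contribution − EBIT = £157,220.00 − £47,932.93 = £109,287.

£109,287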